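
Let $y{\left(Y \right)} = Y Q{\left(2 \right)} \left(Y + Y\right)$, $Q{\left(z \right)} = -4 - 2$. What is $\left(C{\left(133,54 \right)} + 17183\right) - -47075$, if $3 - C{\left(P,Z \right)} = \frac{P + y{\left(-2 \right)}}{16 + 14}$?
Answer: $\frac{385549}{6} \approx 64258.0$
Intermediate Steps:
$Q{\left(z \right)} = -6$
$y{\left(Y \right)} = - 12 Y^{2}$ ($y{\left(Y \right)} = Y \left(-6\right) \left(Y + Y\right) = - 6 Y 2 Y = - 12 Y^{2}$)
$C{\left(P,Z \right)} = \frac{23}{5} - \frac{P}{30}$ ($C{\left(P,Z \right)} = 3 - \frac{P - 12 \left(-2\right)^{2}}{16 + 14} = 3 - \frac{P - 48}{30} = 3 - \left(P - 48\right) \frac{1}{30} = 3 - \left(-48 + P\right) \frac{1}{30} = 3 - \left(- \frac{8}{5} + \frac{P}{30}\right) = \frac{23}{5} - \frac{P}{30}$)
$\left(C{\left(133,54 \right)} + 17183\right) - -47075 = \left(\left(\frac{23}{5} - \frac{133}{30}\right) + 17183\right) - -47075 = \left(\left(\frac{23}{5} - \frac{133}{30}\right) + 17183\right) + 47075 = \left(\frac{1}{6} + 17183\right) + 47075 = \frac{103099}{6} + 47075 = \frac{385549}{6}$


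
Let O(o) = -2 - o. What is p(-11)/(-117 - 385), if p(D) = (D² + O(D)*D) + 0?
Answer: -11/251 ≈ -0.043825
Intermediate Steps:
p(D) = D² + D*(-2 - D) (p(D) = (D² + (-2 - D)*D) + 0 = (D² + D*(-2 - D)) + 0 = D² + D*(-2 - D))
p(-11)/(-117 - 385) = (-2*(-11))/(-117 - 385) = 22/(-502) = 22*(-1/502) = -11/251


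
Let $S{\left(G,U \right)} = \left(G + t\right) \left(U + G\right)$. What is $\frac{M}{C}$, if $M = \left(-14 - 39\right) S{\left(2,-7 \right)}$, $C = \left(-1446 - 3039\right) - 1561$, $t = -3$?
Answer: $\frac{265}{6046} \approx 0.043831$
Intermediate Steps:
$S{\left(G,U \right)} = \left(-3 + G\right) \left(G + U\right)$ ($S{\left(G,U \right)} = \left(G - 3\right) \left(U + G\right) = \left(-3 + G\right) \left(G + U\right)$)
$C = -6046$ ($C = -4485 - 1561 = -6046$)
$M = -265$ ($M = \left(-14 - 39\right) \left(2^{2} - 6 - -21 + 2 \left(-7\right)\right) = - 53 \left(4 - 6 + 21 - 14\right) = \left(-53\right) 5 = -265$)
$\frac{M}{C} = - \frac{265}{-6046} = \left(-265\right) \left(- \frac{1}{6046}\right) = \frac{265}{6046}$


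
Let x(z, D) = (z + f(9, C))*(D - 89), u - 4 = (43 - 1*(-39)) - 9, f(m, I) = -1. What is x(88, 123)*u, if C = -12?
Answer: 227766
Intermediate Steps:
u = 77 (u = 4 + ((43 - 1*(-39)) - 9) = 4 + ((43 + 39) - 9) = 4 + (82 - 9) = 4 + 73 = 77)
x(z, D) = (-1 + z)*(-89 + D) (x(z, D) = (z - 1)*(D - 89) = (-1 + z)*(-89 + D))
x(88, 123)*u = (89 - 1*123 - 89*88 + 123*88)*77 = (89 - 123 - 7832 + 10824)*77 = 2958*77 = 227766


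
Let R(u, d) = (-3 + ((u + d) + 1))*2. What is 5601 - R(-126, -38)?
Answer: 5933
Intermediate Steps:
R(u, d) = -4 + 2*d + 2*u (R(u, d) = (-3 + ((d + u) + 1))*2 = (-3 + (1 + d + u))*2 = (-2 + d + u)*2 = -4 + 2*d + 2*u)
5601 - R(-126, -38) = 5601 - (-4 + 2*(-38) + 2*(-126)) = 5601 - (-4 - 76 - 252) = 5601 - 1*(-332) = 5601 + 332 = 5933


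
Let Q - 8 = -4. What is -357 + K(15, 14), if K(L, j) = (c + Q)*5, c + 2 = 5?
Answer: -322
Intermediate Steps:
c = 3 (c = -2 + 5 = 3)
Q = 4 (Q = 8 - 4 = 4)
K(L, j) = 35 (K(L, j) = (3 + 4)*5 = 7*5 = 35)
-357 + K(15, 14) = -357 + 35 = -322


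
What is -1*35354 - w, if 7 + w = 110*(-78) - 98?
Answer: -26669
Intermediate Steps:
w = -8685 (w = -7 + (110*(-78) - 98) = -7 + (-8580 - 98) = -7 - 8678 = -8685)
-1*35354 - w = -1*35354 - 1*(-8685) = -35354 + 8685 = -26669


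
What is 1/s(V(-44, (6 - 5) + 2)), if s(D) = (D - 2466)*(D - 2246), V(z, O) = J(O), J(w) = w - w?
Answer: 1/5538636 ≈ 1.8055e-7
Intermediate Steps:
J(w) = 0
V(z, O) = 0
s(D) = (-2466 + D)*(-2246 + D)
1/s(V(-44, (6 - 5) + 2)) = 1/(5538636 + 0² - 4712*0) = 1/(5538636 + 0 + 0) = 1/5538636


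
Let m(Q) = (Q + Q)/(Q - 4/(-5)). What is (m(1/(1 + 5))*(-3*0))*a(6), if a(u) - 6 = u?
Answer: 0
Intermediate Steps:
a(u) = 6 + u
m(Q) = 2*Q/(⅘ + Q) (m(Q) = (2*Q)/(Q - 4*(-⅕)) = (2*Q)/(Q + ⅘) = (2*Q)/(⅘ + Q) = 2*Q/(⅘ + Q))
(m(1/(1 + 5))*(-3*0))*a(6) = ((10/((1 + 5)*(4 + 5/(1 + 5))))*(-3*0))*(6 + 6) = ((10/(6*(4 + 5/6)))*0)*12 = ((10*(⅙)/(4 + 5*(⅙)))*0)*12 = ((10*(⅙)/(4 + ⅚))*0)*12 = ((10*(⅙)/(29/6))*0)*12 = ((10*(⅙)*(6/29))*0)*12 = ((10/29)*0)*12 = 0*12 = 0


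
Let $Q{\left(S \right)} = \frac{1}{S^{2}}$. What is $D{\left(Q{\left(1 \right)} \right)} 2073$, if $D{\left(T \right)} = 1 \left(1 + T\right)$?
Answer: $4146$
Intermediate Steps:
$Q{\left(S \right)} = \frac{1}{S^{2}}$
$D{\left(T \right)} = 1 + T$
$D{\left(Q{\left(1 \right)} \right)} 2073 = \left(1 + 1^{-2}\right) 2073 = \left(1 + 1\right) 2073 = 2 \cdot 2073 = 4146$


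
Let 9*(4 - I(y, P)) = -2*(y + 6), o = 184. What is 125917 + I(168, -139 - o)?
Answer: 377879/3 ≈ 1.2596e+5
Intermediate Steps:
I(y, P) = 16/3 + 2*y/9 (I(y, P) = 4 - (-2)*(y + 6)/9 = 4 - (-2)*(6 + y)/9 = 4 - (-12 - 2*y)/9 = 4 + (4/3 + 2*y/9) = 16/3 + 2*y/9)
125917 + I(168, -139 - o) = 125917 + (16/3 + (2/9)*168) = 125917 + (16/3 + 112/3) = 125917 + 128/3 = 377879/3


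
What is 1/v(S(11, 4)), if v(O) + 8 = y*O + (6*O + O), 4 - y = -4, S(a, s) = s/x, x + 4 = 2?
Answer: -1/38 ≈ -0.026316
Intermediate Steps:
x = -2 (x = -4 + 2 = -2)
S(a, s) = -s/2 (S(a, s) = s/(-2) = s*(-½) = -s/2)
y = 8 (y = 4 - 1*(-4) = 4 + 4 = 8)
v(O) = -8 + 15*O (v(O) = -8 + (8*O + (6*O + O)) = -8 + (8*O + 7*O) = -8 + 15*O)
1/v(S(11, 4)) = 1/(-8 + 15*(-½*4)) = 1/(-8 + 15*(-2)) = 1/(-8 - 30) = 1/(-38) = -1/38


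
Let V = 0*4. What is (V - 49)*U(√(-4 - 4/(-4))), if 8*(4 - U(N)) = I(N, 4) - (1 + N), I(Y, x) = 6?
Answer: -1323/8 - 49*I*√3/8 ≈ -165.38 - 10.609*I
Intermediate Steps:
U(N) = 27/8 + N/8 (U(N) = 4 - (6 - (1 + N))/8 = 4 - (6 + (-1 - N))/8 = 4 - (5 - N)/8 = 4 + (-5/8 + N/8) = 27/8 + N/8)
V = 0
(V - 49)*U(√(-4 - 4/(-4))) = (0 - 49)*(27/8 + √(-4 - 4/(-4))/8) = -49*(27/8 + √(-4 - 4*(-¼))/8) = -49*(27/8 + √(-4 + 1)/8) = -49*(27/8 + √(-3)/8) = -49*(27/8 + (I*√3)/8) = -49*(27/8 + I*√3/8) = -1323/8 - 49*I*√3/8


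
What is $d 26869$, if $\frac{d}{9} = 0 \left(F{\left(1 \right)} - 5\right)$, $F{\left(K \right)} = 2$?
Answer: $0$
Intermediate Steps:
$d = 0$ ($d = 9 \cdot 0 \left(2 - 5\right) = 9 \cdot 0 \left(-3\right) = 9 \cdot 0 = 0$)
$d 26869 = 0 \cdot 26869 = 0$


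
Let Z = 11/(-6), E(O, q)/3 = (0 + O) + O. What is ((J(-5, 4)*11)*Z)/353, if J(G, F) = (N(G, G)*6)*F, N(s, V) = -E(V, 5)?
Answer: -14520/353 ≈ -41.133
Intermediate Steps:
E(O, q) = 6*O (E(O, q) = 3*((0 + O) + O) = 3*(O + O) = 3*(2*O) = 6*O)
Z = -11/6 (Z = 11*(-⅙) = -11/6 ≈ -1.8333)
N(s, V) = -6*V
J(G, F) = -36*F*G (J(G, F) = (-6*G*6)*F = (-36*G)*F = -36*F*G)
((J(-5, 4)*11)*Z)/353 = ((-36*4*(-5)*11)*(-11/6))/353 = ((720*11)*(-11/6))*(1/353) = (7920*(-11/6))*(1/353) = -14520*1/353 = -14520/353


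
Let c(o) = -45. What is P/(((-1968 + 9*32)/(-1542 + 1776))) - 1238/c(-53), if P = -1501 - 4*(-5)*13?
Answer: 504919/2520 ≈ 200.36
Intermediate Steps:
P = -1241 (P = -1501 - (-20)*13 = -1501 - 1*(-260) = -1501 + 260 = -1241)
P/(((-1968 + 9*32)/(-1542 + 1776))) - 1238/c(-53) = -1241*(-1542 + 1776)/(-1968 + 9*32) - 1238/(-45) = -1241*234/(-1968 + 288) - 1238*(-1/45) = -1241/((-1680*1/234)) + 1238/45 = -1241/(-280/39) + 1238/45 = -1241*(-39/280) + 1238/45 = 48399/280 + 1238/45 = 504919/2520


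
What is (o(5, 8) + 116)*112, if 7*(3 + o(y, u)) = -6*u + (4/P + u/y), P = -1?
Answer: 59248/5 ≈ 11850.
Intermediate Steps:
o(y, u) = -25/7 - 6*u/7 + u/(7*y) (o(y, u) = -3 + (-6*u + (4/(-1) + u/y))/7 = -3 + (-6*u + (4*(-1) + u/y))/7 = -3 + (-6*u + (-4 + u/y))/7 = -3 + (-4 - 6*u + u/y)/7 = -3 + (-4/7 - 6*u/7 + u/(7*y)) = -25/7 - 6*u/7 + u/(7*y))
(o(5, 8) + 116)*112 = ((⅐)*(8 - 1*5*(25 + 6*8))/5 + 116)*112 = ((⅐)*(⅕)*(8 - 1*5*(25 + 48)) + 116)*112 = ((⅐)*(⅕)*(8 - 1*5*73) + 116)*112 = ((⅐)*(⅕)*(8 - 365) + 116)*112 = ((⅐)*(⅕)*(-357) + 116)*112 = (-51/5 + 116)*112 = (529/5)*112 = 59248/5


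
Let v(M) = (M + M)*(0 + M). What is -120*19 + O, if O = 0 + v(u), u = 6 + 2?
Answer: -2152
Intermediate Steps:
u = 8
v(M) = 2*M**2 (v(M) = (2*M)*M = 2*M**2)
O = 128 (O = 0 + 2*8**2 = 0 + 2*64 = 0 + 128 = 128)
-120*19 + O = -120*19 + 128 = -2280 + 128 = -2152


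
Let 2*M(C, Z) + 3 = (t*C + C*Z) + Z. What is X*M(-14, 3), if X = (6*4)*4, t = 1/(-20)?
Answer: -9912/5 ≈ -1982.4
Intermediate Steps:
t = -1/20 ≈ -0.050000
M(C, Z) = -3/2 + Z/2 - C/40 + C*Z/2 (M(C, Z) = -3/2 + ((-C/20 + C*Z) + Z)/2 = -3/2 + (Z - C/20 + C*Z)/2 = -3/2 + (Z/2 - C/40 + C*Z/2) = -3/2 + Z/2 - C/40 + C*Z/2)
X = 96 (X = 24*4 = 96)
X*M(-14, 3) = 96*(-3/2 + (1/2)*3 - 1/40*(-14) + (1/2)*(-14)*3) = 96*(-3/2 + 3/2 + 7/20 - 21) = 96*(-413/20) = -9912/5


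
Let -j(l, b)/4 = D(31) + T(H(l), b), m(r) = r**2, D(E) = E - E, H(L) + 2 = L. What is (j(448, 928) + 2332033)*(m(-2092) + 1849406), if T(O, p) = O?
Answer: 14507827341630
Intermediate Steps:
H(L) = -2 + L
D(E) = 0
j(l, b) = 8 - 4*l (j(l, b) = -4*(0 + (-2 + l)) = -4*(-2 + l) = 8 - 4*l)
(j(448, 928) + 2332033)*(m(-2092) + 1849406) = ((8 - 4*448) + 2332033)*((-2092)**2 + 1849406) = ((8 - 1792) + 2332033)*(4376464 + 1849406) = (-1784 + 2332033)*6225870 = 2330249*6225870 = 14507827341630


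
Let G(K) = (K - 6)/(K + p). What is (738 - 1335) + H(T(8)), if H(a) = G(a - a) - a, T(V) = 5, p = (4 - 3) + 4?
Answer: -3016/5 ≈ -603.20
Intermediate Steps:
p = 5 (p = 1 + 4 = 5)
G(K) = (-6 + K)/(5 + K) (G(K) = (K - 6)/(K + 5) = (-6 + K)/(5 + K))
H(a) = -6/5 - a (H(a) = (-6 + (a - a))/(5 + (a - a)) - a = (-6 + 0)/(5 + 0) - a = -6/5 - a)
(738 - 1335) + H(T(8)) = (738 - 1335) + (-6/5 - 1*5) = -597 + (-6/5 - 5) = -597 - 31/5 = -3016/5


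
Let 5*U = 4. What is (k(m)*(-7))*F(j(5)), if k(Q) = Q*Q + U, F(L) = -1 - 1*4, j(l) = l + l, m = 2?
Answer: 168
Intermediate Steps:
U = 4/5 (U = (1/5)*4 = 4/5 ≈ 0.80000)
j(l) = 2*l
F(L) = -5 (F(L) = -1 - 4 = -5)
k(Q) = 4/5 + Q**2 (k(Q) = Q*Q + 4/5 = Q**2 + 4/5 = 4/5 + Q**2)
(k(m)*(-7))*F(j(5)) = ((4/5 + 2**2)*(-7))*(-5) = ((4/5 + 4)*(-7))*(-5) = ((24/5)*(-7))*(-5) = -168/5*(-5) = 168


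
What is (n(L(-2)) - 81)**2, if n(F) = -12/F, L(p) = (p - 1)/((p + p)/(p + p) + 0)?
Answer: 5929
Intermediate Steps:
L(p) = -1 + p (L(p) = (-1 + p)/((2*p)/((2*p)) + 0) = (-1 + p)/((2*p)*(1/(2*p)) + 0) = (-1 + p)/(1 + 0) = (-1 + p)/1 = (-1 + p)*1 = -1 + p)
(n(L(-2)) - 81)**2 = (-12/(-1 - 2) - 81)**2 = (-12/(-3) - 81)**2 = (-12*(-1/3) - 81)**2 = (4 - 81)**2 = (-77)**2 = 5929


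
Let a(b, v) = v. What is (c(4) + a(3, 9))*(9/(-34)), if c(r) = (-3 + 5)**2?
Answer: -117/34 ≈ -3.4412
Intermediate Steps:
c(r) = 4 (c(r) = 2**2 = 4)
(c(4) + a(3, 9))*(9/(-34)) = (4 + 9)*(9/(-34)) = 13*(9*(-1/34)) = 13*(-9/34) = -117/34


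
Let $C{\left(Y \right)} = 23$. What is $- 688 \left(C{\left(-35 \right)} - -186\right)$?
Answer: $-143792$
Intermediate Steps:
$- 688 \left(C{\left(-35 \right)} - -186\right) = - 688 \left(23 - -186\right) = - 688 \left(23 + 186\right) = \left(-688\right) 209 = -143792$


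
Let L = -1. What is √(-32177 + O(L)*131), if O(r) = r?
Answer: 2*I*√8077 ≈ 179.74*I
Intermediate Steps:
√(-32177 + O(L)*131) = √(-32177 - 1*131) = √(-32177 - 131) = √(-32308) = 2*I*√8077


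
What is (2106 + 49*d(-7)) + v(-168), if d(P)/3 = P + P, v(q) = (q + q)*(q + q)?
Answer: 112944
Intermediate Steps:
v(q) = 4*q² (v(q) = (2*q)*(2*q) = 4*q²)
d(P) = 6*P (d(P) = 3*(P + P) = 3*(2*P) = 6*P)
(2106 + 49*d(-7)) + v(-168) = (2106 + 49*(6*(-7))) + 4*(-168)² = (2106 + 49*(-42)) + 4*28224 = (2106 - 2058) + 112896 = 48 + 112896 = 112944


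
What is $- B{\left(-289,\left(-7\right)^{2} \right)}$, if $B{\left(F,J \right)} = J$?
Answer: $-49$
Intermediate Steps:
$- B{\left(-289,\left(-7\right)^{2} \right)} = - \left(-7\right)^{2} = \left(-1\right) 49 = -49$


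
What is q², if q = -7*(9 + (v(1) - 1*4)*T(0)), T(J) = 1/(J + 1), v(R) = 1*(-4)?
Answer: 49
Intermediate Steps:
v(R) = -4
T(J) = 1/(1 + J)
q = -7 (q = -7*(9 + (-4 - 1*4)/(1 + 0)) = -7*(9 + (-4 - 4)/1) = -7*(9 - 8*1) = -7*(9 - 8) = -7*1 = -7)
q² = (-7)² = 49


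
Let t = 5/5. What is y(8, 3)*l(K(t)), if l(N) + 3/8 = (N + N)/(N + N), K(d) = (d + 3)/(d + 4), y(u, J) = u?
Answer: 5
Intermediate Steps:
t = 1 (t = 5*(1/5) = 1)
K(d) = (3 + d)/(4 + d)
l(N) = 5/8 (l(N) = -3/8 + (N + N)/(N + N) = -3/8 + (2*N)/((2*N)) = -3/8 + (2*N)*(1/(2*N)) = -3/8 + 1 = 5/8)
y(8, 3)*l(K(t)) = 8*(5/8) = 5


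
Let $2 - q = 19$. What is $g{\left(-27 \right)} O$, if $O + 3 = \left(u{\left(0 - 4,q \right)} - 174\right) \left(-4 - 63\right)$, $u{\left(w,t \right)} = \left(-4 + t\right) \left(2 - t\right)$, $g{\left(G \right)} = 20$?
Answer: $767760$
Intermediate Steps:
$q = -17$ ($q = 2 - 19 = -17$)
$O = 38388$ ($O = -3 + \left(\left(-8 - \left(-17\right)^{2} + 6 \left(-17\right)\right) - 174\right) \left(-4 - 63\right) = -3 + \left(\left(-8 - 289 - 102\right) - 174\right) \left(-67\right) = -3 + \left(-399 - 174\right) \left(-67\right) = -3 - -38391 = -3 + 38391 = 38388$)
$g{\left(-27 \right)} O = 20 \cdot 38388 = 767760$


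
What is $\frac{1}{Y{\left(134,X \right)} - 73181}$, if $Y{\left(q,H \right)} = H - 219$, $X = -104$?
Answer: $- \frac{1}{73504} \approx -1.3605 \cdot 10^{-5}$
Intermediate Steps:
$Y{\left(q,H \right)} = -219 + H$
$\frac{1}{Y{\left(134,X \right)} - 73181} = \frac{1}{\left(-219 - 104\right) - 73181} = \frac{1}{-323 - 73181} = \frac{1}{-73504} = - \frac{1}{73504}$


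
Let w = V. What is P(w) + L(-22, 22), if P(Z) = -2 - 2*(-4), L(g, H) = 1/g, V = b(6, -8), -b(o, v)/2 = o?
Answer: 131/22 ≈ 5.9545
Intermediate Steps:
b(o, v) = -2*o
V = -12 (V = -2*6 = -12)
w = -12
P(Z) = 6 (P(Z) = -2 + 8 = 6)
P(w) + L(-22, 22) = 6 + 1/(-22) = 6 - 1/22 = 131/22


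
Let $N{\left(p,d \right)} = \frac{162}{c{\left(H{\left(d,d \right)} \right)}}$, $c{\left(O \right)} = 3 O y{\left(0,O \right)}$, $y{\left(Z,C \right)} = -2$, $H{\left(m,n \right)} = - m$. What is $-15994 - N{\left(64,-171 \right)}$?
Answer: $- \frac{303883}{19} \approx -15994.0$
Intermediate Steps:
$c{\left(O \right)} = - 6 O$ ($c{\left(O \right)} = 3 O \left(-2\right) = - 6 O$)
$N{\left(p,d \right)} = \frac{27}{d}$ ($N{\left(p,d \right)} = \frac{162}{\left(-6\right) \left(- d\right)} = \frac{162}{6 d} = 162 \frac{1}{6 d} = \frac{27}{d}$)
$-15994 - N{\left(64,-171 \right)} = -15994 - \frac{27}{-171} = -15994 - 27 \left(- \frac{1}{171}\right) = -15994 - - \frac{3}{19} = -15994 + \frac{3}{19} = - \frac{303883}{19}$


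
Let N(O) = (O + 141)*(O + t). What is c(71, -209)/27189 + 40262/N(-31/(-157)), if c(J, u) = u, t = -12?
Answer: -710301031361/29390811012 ≈ -24.167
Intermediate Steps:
N(O) = (-12 + O)*(141 + O) (N(O) = (O + 141)*(O - 12) = (141 + O)*(-12 + O) = (-12 + O)*(141 + O))
c(71, -209)/27189 + 40262/N(-31/(-157)) = -209/27189 + 40262/(-1692 + (-31/(-157))² + 129*(-31/(-157))) = -209*1/27189 + 40262/(-1692 + (-31*(-1/157))² + 129*(-31*(-1/157))) = -11/1431 + 40262/(-1692 + (31/157)² + 129*(31/157)) = -11/1431 + 40262/(-1692 + 961/24649 + 3999/157) = -11/1431 + 40262/(-41077304/24649) = -11/1431 + 40262*(-24649/41077304) = -11/1431 - 496209019/20538652 = -710301031361/29390811012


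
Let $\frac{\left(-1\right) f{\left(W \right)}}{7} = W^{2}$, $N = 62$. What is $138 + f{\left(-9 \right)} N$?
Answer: $-35016$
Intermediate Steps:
$f{\left(W \right)} = - 7 W^{2}$
$138 + f{\left(-9 \right)} N = 138 + - 7 \left(-9\right)^{2} \cdot 62 = 138 + \left(-7\right) 81 \cdot 62 = 138 - 35154 = -35016$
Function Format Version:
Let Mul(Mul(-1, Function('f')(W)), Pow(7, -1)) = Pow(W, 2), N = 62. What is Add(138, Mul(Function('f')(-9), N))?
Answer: -35016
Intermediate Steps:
Function('f')(W) = Mul(-7, Pow(W, 2))
Add(138, Mul(Function('f')(-9), N)) = Add(138, Mul(Mul(-7, Pow(-9, 2)), 62)) = Add(138, Mul(Mul(-7, 81), 62)) = Add(138, Mul(-567, 62)) = Add(138, -35154) = -35016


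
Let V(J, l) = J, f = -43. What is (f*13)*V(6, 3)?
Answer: -3354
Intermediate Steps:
(f*13)*V(6, 3) = -43*13*6 = -559*6 = -3354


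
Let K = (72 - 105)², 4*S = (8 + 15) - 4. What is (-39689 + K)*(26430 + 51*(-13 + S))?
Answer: -1003957050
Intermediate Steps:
S = 19/4 (S = ((8 + 15) - 4)/4 = (23 - 4)/4 = (¼)*19 = 19/4 ≈ 4.7500)
K = 1089 (K = (-33)² = 1089)
(-39689 + K)*(26430 + 51*(-13 + S)) = (-39689 + 1089)*(26430 + 51*(-13 + 19/4)) = -38600*(26430 + 51*(-33/4)) = -38600*(26430 - 1683/4) = -38600*104037/4 = -1003957050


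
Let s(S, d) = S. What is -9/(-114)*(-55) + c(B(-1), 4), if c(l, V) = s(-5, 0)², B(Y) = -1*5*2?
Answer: 785/38 ≈ 20.658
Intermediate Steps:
B(Y) = -10 (B(Y) = -5*2 = -10)
c(l, V) = 25 (c(l, V) = (-5)² = 25)
-9/(-114)*(-55) + c(B(-1), 4) = -9/(-114)*(-55) + 25 = -9*(-1/114)*(-55) + 25 = (3/38)*(-55) + 25 = -165/38 + 25 = 785/38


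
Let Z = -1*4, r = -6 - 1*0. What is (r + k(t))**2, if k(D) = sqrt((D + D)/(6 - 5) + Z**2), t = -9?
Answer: (6 - I*sqrt(2))**2 ≈ 34.0 - 16.971*I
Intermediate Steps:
r = -6 (r = -6 + 0 = -6)
Z = -4
k(D) = sqrt(16 + 2*D) (k(D) = sqrt((D + D)/(6 - 5) + (-4)**2) = sqrt((2*D)/1 + 16) = sqrt((2*D)*1 + 16) = sqrt(2*D + 16) = sqrt(16 + 2*D))
(r + k(t))**2 = (-6 + sqrt(16 + 2*(-9)))**2 = (-6 + sqrt(16 - 18))**2 = (-6 + sqrt(-2))**2 = (-6 + I*sqrt(2))**2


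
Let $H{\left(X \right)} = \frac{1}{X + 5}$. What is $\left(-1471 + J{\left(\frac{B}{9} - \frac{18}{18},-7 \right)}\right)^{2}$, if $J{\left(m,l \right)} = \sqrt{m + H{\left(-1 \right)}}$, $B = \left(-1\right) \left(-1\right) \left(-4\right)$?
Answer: $\frac{\left(8826 - i \sqrt{43}\right)^{2}}{36} \approx 2.1638 \cdot 10^{6} - 3215.3 i$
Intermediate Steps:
$H{\left(X \right)} = \frac{1}{5 + X}$
$B = -4$ ($B = 1 \left(-4\right) = -4$)
$J{\left(m,l \right)} = \sqrt{\frac{1}{4} + m}$ ($J{\left(m,l \right)} = \sqrt{m + \frac{1}{5 - 1}} = \sqrt{m + \frac{1}{4}} = \sqrt{\frac{1}{4} + m}$)
$\left(-1471 + J{\left(\frac{B}{9} - \frac{18}{18},-7 \right)}\right)^{2} = \left(-1471 + \frac{\sqrt{1 + 4 \left(- \frac{4}{9} - \frac{18}{18}\right)}}{2}\right)^{2} = \left(-1471 + \frac{\sqrt{1 + 4 \left(\left(-4\right) \frac{1}{9} - 1\right)}}{2}\right)^{2} = \left(-1471 + \frac{\sqrt{1 + 4 \left(- \frac{4}{9} - 1\right)}}{2}\right)^{2} = \left(-1471 + \frac{\sqrt{1 + 4 \left(- \frac{13}{9}\right)}}{2}\right)^{2} = \left(-1471 + \frac{\sqrt{1 - \frac{52}{9}}}{2}\right)^{2} = \left(-1471 + \frac{\sqrt{- \frac{43}{9}}}{2}\right)^{2} = \left(-1471 + \frac{\frac{1}{3} i \sqrt{43}}{2}\right)^{2} = \left(-1471 + \frac{i \sqrt{43}}{6}\right)^{2}$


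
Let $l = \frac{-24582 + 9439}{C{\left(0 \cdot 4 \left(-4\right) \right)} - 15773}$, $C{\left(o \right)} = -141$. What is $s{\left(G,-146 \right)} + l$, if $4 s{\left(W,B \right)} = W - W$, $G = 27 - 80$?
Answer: $\frac{15143}{15914} \approx 0.95155$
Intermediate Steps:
$G = -53$ ($G = 27 - 80 = -53$)
$s{\left(W,B \right)} = 0$ ($s{\left(W,B \right)} = \frac{W - W}{4} = \frac{1}{4} \cdot 0 = 0$)
$l = \frac{15143}{15914}$ ($l = \frac{-24582 + 9439}{-141 - 15773} = - \frac{15143}{-15914} = \left(-15143\right) \left(- \frac{1}{15914}\right) = \frac{15143}{15914} \approx 0.95155$)
$s{\left(G,-146 \right)} + l = 0 + \frac{15143}{15914} = \frac{15143}{15914}$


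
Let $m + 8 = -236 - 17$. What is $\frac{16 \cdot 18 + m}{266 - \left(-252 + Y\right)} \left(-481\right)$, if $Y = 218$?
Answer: $- \frac{4329}{100} \approx -43.29$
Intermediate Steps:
$m = -261$ ($m = -8 - 253 = -261$)
$\frac{16 \cdot 18 + m}{266 - \left(-252 + Y\right)} \left(-481\right) = \frac{16 \cdot 18 - 261}{266 + \left(252 - 218\right)} \left(-481\right) = \frac{288 - 261}{266 + \left(252 - 218\right)} \left(-481\right) = \frac{27}{266 + 34} \left(-481\right) = \frac{27}{300} \left(-481\right) = 27 \cdot \frac{1}{300} \left(-481\right) = \frac{9}{100} \left(-481\right) = - \frac{4329}{100}$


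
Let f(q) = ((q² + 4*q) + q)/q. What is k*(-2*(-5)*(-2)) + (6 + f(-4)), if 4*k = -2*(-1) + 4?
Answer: -23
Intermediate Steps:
f(q) = (q² + 5*q)/q
k = 3/2 (k = (-2*(-1) + 4)/4 = (2 + 4)/4 = (¼)*6 = 3/2 ≈ 1.5000)
k*(-2*(-5)*(-2)) + (6 + f(-4)) = 3*(-2*(-5)*(-2))/2 + (6 + (5 - 4)) = 3*(10*(-2))/2 + (6 + 1) = (3/2)*(-20) + 7 = -30 + 7 = -23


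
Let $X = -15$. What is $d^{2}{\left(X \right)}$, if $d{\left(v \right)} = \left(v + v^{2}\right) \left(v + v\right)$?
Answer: $39690000$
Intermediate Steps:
$d{\left(v \right)} = 2 v \left(v + v^{2}\right)$ ($d{\left(v \right)} = \left(v + v^{2}\right) 2 v = 2 v \left(v + v^{2}\right)$)
$d^{2}{\left(X \right)} = \left(2 \left(-15\right)^{2} \left(1 - 15\right)\right)^{2} = \left(2 \cdot 225 \left(-14\right)\right)^{2} = \left(-6300\right)^{2} = 39690000$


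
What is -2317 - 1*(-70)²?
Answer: -7217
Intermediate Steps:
-2317 - 1*(-70)² = -2317 - 1*4900 = -2317 - 4900 = -7217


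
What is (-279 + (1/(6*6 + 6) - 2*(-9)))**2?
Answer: 120143521/1764 ≈ 68109.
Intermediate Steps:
(-279 + (1/(6*6 + 6) - 2*(-9)))**2 = (-279 + (1/(36 + 6) + 18))**2 = (-279 + (1/42 + 18))**2 = (-279 + 757/42)**2 = (-10961/42)**2 = 120143521/1764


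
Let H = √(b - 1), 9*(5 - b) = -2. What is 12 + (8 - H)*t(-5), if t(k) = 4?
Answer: 44 - 4*√38/3 ≈ 35.781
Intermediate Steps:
b = 47/9 (b = 5 - ⅑*(-2) = 5 + 2/9 = 47/9 ≈ 5.2222)
H = √38/3 (H = √(47/9 - 1) = √(38/9) = √38/3 ≈ 2.0548)
12 + (8 - H)*t(-5) = 12 + (8 - √38/3)*4 = 12 + (32 - 4*√38/3) = 44 - 4*√38/3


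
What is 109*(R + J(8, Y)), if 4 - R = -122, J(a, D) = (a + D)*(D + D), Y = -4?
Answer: 10246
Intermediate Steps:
J(a, D) = 2*D*(D + a) (J(a, D) = (D + a)*(2*D) = 2*D*(D + a))
R = 126 (R = 4 - 1*(-122) = 4 + 122 = 126)
109*(R + J(8, Y)) = 109*(126 + 2*(-4)*(-4 + 8)) = 109*(126 + 2*(-4)*4) = 109*(126 - 32) = 109*94 = 10246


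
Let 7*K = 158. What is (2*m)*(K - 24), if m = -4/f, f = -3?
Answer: -80/21 ≈ -3.8095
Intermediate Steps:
K = 158/7 (K = (1/7)*158 = 158/7 ≈ 22.571)
m = 4/3 (m = -4/(-3) = -4*(-1/3) = 4/3 ≈ 1.3333)
(2*m)*(K - 24) = (2*(4/3))*(158/7 - 24) = (8/3)*(-10/7) = -80/21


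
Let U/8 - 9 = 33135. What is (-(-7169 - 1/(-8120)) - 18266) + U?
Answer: 2062926599/8120 ≈ 2.5406e+5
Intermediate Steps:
U = 265152 (U = 72 + 8*33135 = 72 + 265080 = 265152)
(-(-7169 - 1/(-8120)) - 18266) + U = (-(-7169 - 1/(-8120)) - 18266) + 265152 = (-(-7169 - 1*(-1/8120)) - 18266) + 265152 = (-(-7169 + 1/8120) - 18266) + 265152 = (-1*(-58212279/8120) - 18266) + 265152 = (58212279/8120 - 18266) + 265152 = -90107641/8120 + 265152 = 2062926599/8120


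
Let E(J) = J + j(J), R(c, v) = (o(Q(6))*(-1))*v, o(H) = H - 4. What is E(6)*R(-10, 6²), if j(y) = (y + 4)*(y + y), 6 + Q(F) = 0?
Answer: 45360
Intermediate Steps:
Q(F) = -6 (Q(F) = -6 + 0 = -6)
o(H) = -4 + H
R(c, v) = 10*v (R(c, v) = ((-4 - 6)*(-1))*v = (-10*(-1))*v = 10*v)
j(y) = 2*y*(4 + y) (j(y) = (4 + y)*(2*y) = 2*y*(4 + y))
E(J) = J + 2*J*(4 + J)
E(6)*R(-10, 6²) = (6*(9 + 2*6))*(10*6²) = (6*(9 + 12))*(10*36) = (6*21)*360 = 126*360 = 45360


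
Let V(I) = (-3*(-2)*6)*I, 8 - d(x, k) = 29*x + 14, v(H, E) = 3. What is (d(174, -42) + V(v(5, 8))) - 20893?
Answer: -25837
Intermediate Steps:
d(x, k) = -6 - 29*x (d(x, k) = 8 - (29*x + 14) = 8 - (14 + 29*x) = 8 + (-14 - 29*x) = -6 - 29*x)
V(I) = 36*I (V(I) = (6*6)*I = 36*I)
(d(174, -42) + V(v(5, 8))) - 20893 = ((-6 - 29*174) + 36*3) - 20893 = ((-6 - 5046) + 108) - 20893 = (-5052 + 108) - 20893 = -4944 - 20893 = -25837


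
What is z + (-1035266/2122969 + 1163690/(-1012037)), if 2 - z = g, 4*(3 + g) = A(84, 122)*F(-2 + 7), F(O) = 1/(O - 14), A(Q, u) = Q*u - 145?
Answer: 21966608447334127/77346834402708 ≈ 284.00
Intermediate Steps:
A(Q, u) = -145 + Q*u
F(O) = 1/(-14 + O)
g = -10211/36 (g = -3 + ((-145 + 84*122)/(-14 + (-2 + 7)))/4 = -3 + ((-145 + 10248)/(-14 + 5))/4 = -3 + (10103/(-9))/4 = -3 + (10103*(-⅑))/4 = -3 + (¼)*(-10103/9) = -3 - 10103/36 = -10211/36 ≈ -283.64)
z = 10283/36 (z = 2 - 1*(-10211/36) = 2 + 10211/36 = 10283/36 ≈ 285.64)
z + (-1035266/2122969 + 1163690/(-1012037)) = 10283/36 + (-1035266/2122969 + 1163690/(-1012037)) = 10283/36 + (-1035266*1/2122969 + 1163690*(-1/1012037)) = 10283/36 + (-1035266/2122969 - 1163690/1012037) = 10283/36 - 3518205292452/2148523177853 = 21966608447334127/77346834402708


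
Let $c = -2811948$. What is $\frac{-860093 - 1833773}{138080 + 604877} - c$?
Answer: $\frac{2089153756370}{742957} \approx 2.8119 \cdot 10^{6}$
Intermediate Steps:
$\frac{-860093 - 1833773}{138080 + 604877} - c = \frac{-860093 - 1833773}{138080 + 604877} - -2811948 = - \frac{2693866}{742957} + 2811948 = \frac{2089153756370}{742957}$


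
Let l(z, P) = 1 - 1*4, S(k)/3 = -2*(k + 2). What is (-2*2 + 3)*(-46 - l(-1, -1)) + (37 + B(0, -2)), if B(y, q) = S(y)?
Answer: 68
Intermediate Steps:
S(k) = -12 - 6*k (S(k) = 3*(-2*(k + 2)) = 3*(-2*(2 + k)) = 3*(-4 - 2*k) = -12 - 6*k)
B(y, q) = -12 - 6*y
l(z, P) = -3 (l(z, P) = 1 - 4 = -3)
(-2*2 + 3)*(-46 - l(-1, -1)) + (37 + B(0, -2)) = (-2*2 + 3)*(-46 - 1*(-3)) + (37 + (-12 - 6*0)) = (-4 + 3)*(-46 + 3) + (37 + (-12 + 0)) = -1*(-43) + (37 - 12) = 43 + 25 = 68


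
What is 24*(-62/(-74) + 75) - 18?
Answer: 66678/37 ≈ 1802.1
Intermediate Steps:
24*(-62/(-74) + 75) - 18 = 24*(-62*(-1/74) + 75) - 18 = 24*(31/37 + 75) - 18 = 24*(2806/37) - 18 = 67344/37 - 18 = 66678/37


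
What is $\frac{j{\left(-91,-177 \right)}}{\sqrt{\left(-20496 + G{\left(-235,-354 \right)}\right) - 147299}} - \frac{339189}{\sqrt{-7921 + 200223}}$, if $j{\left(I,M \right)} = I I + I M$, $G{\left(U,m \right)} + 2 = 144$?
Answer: $- \frac{339189 \sqrt{192302}}{192302} - \frac{24388 i \sqrt{167653}}{167653} \approx -773.48 - 59.562 i$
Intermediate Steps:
$G{\left(U,m \right)} = 142$ ($G{\left(U,m \right)} = -2 + 144 = 142$)
$j{\left(I,M \right)} = I^{2} + I M$
$\frac{j{\left(-91,-177 \right)}}{\sqrt{\left(-20496 + G{\left(-235,-354 \right)}\right) - 147299}} - \frac{339189}{\sqrt{-7921 + 200223}} = \frac{\left(-91\right) \left(-91 - 177\right)}{\sqrt{\left(-20496 + 142\right) - 147299}} - \frac{339189}{\sqrt{-7921 + 200223}} = \frac{\left(-91\right) \left(-268\right)}{\sqrt{-20354 - 147299}} - \frac{339189}{\sqrt{192302}} = \frac{24388}{\sqrt{-167653}} - 339189 \frac{\sqrt{192302}}{192302} = \frac{24388}{i \sqrt{167653}} - \frac{339189 \sqrt{192302}}{192302} = 24388 \left(- \frac{i \sqrt{167653}}{167653}\right) - \frac{339189 \sqrt{192302}}{192302} = - \frac{24388 i \sqrt{167653}}{167653} - \frac{339189 \sqrt{192302}}{192302} = - \frac{339189 \sqrt{192302}}{192302} - \frac{24388 i \sqrt{167653}}{167653}$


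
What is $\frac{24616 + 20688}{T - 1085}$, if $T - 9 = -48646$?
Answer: $- \frac{22652}{24861} \approx -0.91115$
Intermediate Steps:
$T = -48637$ ($T = 9 - 48646 = -48637$)
$\frac{24616 + 20688}{T - 1085} = \frac{24616 + 20688}{-48637 - 1085} = \frac{45304}{-48637 - 1085} = \frac{45304}{-49722} = 45304 \left(- \frac{1}{49722}\right) = - \frac{22652}{24861}$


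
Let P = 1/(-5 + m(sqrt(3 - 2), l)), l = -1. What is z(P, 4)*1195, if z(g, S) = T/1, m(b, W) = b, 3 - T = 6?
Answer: -3585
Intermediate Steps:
T = -3 (T = 3 - 1*6 = 3 - 6 = -3)
P = -1/4 (P = 1/(-5 + sqrt(3 - 2)) = 1/(-5 + sqrt(1)) = 1/(-5 + 1) = 1/(-4) = -1/4 ≈ -0.25000)
z(g, S) = -3 (z(g, S) = -3/1 = -3*1 = -3)
z(P, 4)*1195 = -3*1195 = -3585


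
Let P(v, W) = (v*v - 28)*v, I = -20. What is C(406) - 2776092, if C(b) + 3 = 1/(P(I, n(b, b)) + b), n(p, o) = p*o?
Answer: -19527052231/7034 ≈ -2.7761e+6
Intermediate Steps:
n(p, o) = o*p
P(v, W) = v*(-28 + v²) (P(v, W) = (v² - 28)*v = (-28 + v²)*v = v*(-28 + v²))
C(b) = -3 + 1/(-7440 + b) (C(b) = -3 + 1/(-20*(-28 + (-20)²) + b) = -3 + 1/(-20*(-28 + 400) + b) = -3 + 1/(-20*372 + b) = -3 + 1/(-7440 + b))
C(406) - 2776092 = (22321 - 3*406)/(-7440 + 406) - 2776092 = (22321 - 1218)/(-7034) - 2776092 = -1/7034*21103 - 2776092 = -21103/7034 - 2776092 = -19527052231/7034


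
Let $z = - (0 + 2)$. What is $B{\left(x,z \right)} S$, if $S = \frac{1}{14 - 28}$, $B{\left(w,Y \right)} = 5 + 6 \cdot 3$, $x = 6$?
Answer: $- \frac{23}{14} \approx -1.6429$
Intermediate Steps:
$z = -2$ ($z = \left(-1\right) 2 = -2$)
$B{\left(w,Y \right)} = 23$ ($B{\left(w,Y \right)} = 5 + 18 = 23$)
$S = - \frac{1}{14}$ ($S = \frac{1}{-14} = - \frac{1}{14} \approx -0.071429$)
$B{\left(x,z \right)} S = 23 \left(- \frac{1}{14}\right) = - \frac{23}{14}$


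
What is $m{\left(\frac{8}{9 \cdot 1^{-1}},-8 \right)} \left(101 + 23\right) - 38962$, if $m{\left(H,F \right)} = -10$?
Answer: $-40202$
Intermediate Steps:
$m{\left(\frac{8}{9 \cdot 1^{-1}},-8 \right)} \left(101 + 23\right) - 38962 = - 10 \left(101 + 23\right) - 38962 = \left(-10\right) 124 - 38962 = -1240 - 38962 = -40202$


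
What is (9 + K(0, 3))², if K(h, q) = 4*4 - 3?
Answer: 484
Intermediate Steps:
K(h, q) = 13 (K(h, q) = 16 - 3 = 13)
(9 + K(0, 3))² = (9 + 13)² = 22² = 484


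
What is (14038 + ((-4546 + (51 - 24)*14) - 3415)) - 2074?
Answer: 4381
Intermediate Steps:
(14038 + ((-4546 + (51 - 24)*14) - 3415)) - 2074 = (14038 + ((-4546 + 27*14) - 3415)) - 2074 = (14038 + ((-4546 + 378) - 3415)) - 2074 = (14038 + (-4168 - 3415)) - 2074 = (14038 - 7583) - 2074 = 6455 - 2074 = 4381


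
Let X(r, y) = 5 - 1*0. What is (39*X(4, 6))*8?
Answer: 1560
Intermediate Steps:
X(r, y) = 5 (X(r, y) = 5 + 0 = 5)
(39*X(4, 6))*8 = (39*5)*8 = 195*8 = 1560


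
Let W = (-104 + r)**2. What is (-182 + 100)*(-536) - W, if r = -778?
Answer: -733972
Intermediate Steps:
W = 777924 (W = (-104 - 778)**2 = (-882)**2 = 777924)
(-182 + 100)*(-536) - W = (-182 + 100)*(-536) - 1*777924 = -82*(-536) - 777924 = 43952 - 777924 = -733972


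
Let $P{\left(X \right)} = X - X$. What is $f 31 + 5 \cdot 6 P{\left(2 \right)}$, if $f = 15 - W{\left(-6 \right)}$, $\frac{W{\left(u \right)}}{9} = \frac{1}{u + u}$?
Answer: $\frac{1953}{4} \approx 488.25$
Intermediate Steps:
$W{\left(u \right)} = \frac{9}{2 u}$ ($W{\left(u \right)} = \frac{9}{u + u} = \frac{9}{2 u}$)
$P{\left(X \right)} = 0$
$f = \frac{63}{4}$ ($f = 15 - \frac{9}{2 \left(-6\right)} = 15 - \frac{9}{2} \left(- \frac{1}{6}\right) = 15 - - \frac{3}{4} = 15 + \frac{3}{4} = \frac{63}{4} \approx 15.75$)
$f 31 + 5 \cdot 6 P{\left(2 \right)} = \frac{63}{4} \cdot 31 + 5 \cdot 6 \cdot 0 = \frac{1953}{4} + 30 \cdot 0 = \frac{1953}{4} + 0 = \frac{1953}{4}$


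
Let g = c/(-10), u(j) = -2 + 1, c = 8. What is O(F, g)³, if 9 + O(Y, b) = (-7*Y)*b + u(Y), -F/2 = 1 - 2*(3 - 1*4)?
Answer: -10360232/125 ≈ -82882.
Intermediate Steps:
F = -6 (F = -2*(1 - 2*(3 - 1*4)) = -2*(1 - 2*(3 - 4)) = -2*(1 - 2*(-1)) = -2*(1 + 2) = -2*3 = -6)
u(j) = -1
g = -⅘ (g = 8/(-10) = 8*(-⅒) = -⅘ ≈ -0.80000)
O(Y, b) = -10 - 7*Y*b (O(Y, b) = -9 + ((-7*Y)*b - 1) = -9 + (-7*Y*b - 1) = -9 + (-1 - 7*Y*b) = -10 - 7*Y*b)
O(F, g)³ = (-10 - 7*(-6)*(-⅘))³ = (-10 - 168/5)³ = (-218/5)³ = -10360232/125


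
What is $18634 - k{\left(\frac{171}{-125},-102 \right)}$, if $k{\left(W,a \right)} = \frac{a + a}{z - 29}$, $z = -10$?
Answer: $\frac{242174}{13} \approx 18629.0$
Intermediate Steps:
$k{\left(W,a \right)} = - \frac{2 a}{39}$ ($k{\left(W,a \right)} = \frac{a + a}{-10 - 29} = \frac{2 a}{-39} = 2 a \left(- \frac{1}{39}\right) = - \frac{2 a}{39}$)
$18634 - k{\left(\frac{171}{-125},-102 \right)} = 18634 - \left(- \frac{2}{39}\right) \left(-102\right) = 18634 - \frac{68}{13} = \frac{242174}{13}$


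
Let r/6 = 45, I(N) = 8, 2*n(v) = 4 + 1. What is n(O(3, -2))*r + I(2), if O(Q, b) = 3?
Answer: 683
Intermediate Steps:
n(v) = 5/2 (n(v) = (4 + 1)/2 = (½)*5 = 5/2)
r = 270 (r = 6*45 = 270)
n(O(3, -2))*r + I(2) = (5/2)*270 + 8 = 675 + 8 = 683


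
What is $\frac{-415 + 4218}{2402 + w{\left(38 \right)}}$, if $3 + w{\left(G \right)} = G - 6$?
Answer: $\frac{3803}{2431} \approx 1.5644$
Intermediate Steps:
$w{\left(G \right)} = -9 + G$ ($w{\left(G \right)} = -3 + \left(G - 6\right) = -3 + \left(-6 + G\right) = -9 + G$)
$\frac{-415 + 4218}{2402 + w{\left(38 \right)}} = \frac{-415 + 4218}{2402 + \left(-9 + 38\right)} = \frac{3803}{2402 + 29} = \frac{3803}{2431}$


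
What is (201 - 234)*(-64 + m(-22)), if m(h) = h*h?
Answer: -13860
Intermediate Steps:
m(h) = h²
(201 - 234)*(-64 + m(-22)) = (201 - 234)*(-64 + (-22)²) = -33*(-64 + 484) = -33*420 = -13860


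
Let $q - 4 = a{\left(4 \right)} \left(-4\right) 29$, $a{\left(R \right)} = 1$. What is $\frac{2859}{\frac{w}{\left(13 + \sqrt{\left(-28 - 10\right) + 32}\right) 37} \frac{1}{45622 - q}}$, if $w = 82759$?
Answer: $\frac{62892436386}{82759} + \frac{4837879722 i \sqrt{6}}{82759} \approx 7.5995 \cdot 10^{5} + 1.4319 \cdot 10^{5} i$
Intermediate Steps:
$q = -112$ ($q = 4 + 1 \left(-4\right) 29 = 4 - 116 = -112$)
$\frac{2859}{\frac{w}{\left(13 + \sqrt{\left(-28 - 10\right) + 32}\right) 37} \frac{1}{45622 - q}} = \frac{2859}{\frac{82759}{\left(13 + \sqrt{\left(-28 - 10\right) + 32}\right) 37} \frac{1}{45622 - -112}} = \frac{2859}{\frac{82759}{\left(13 + \sqrt{-38 + 32}\right) 37} \frac{1}{45622 + 112}} = \frac{2859}{\frac{82759}{\left(13 + \sqrt{-6}\right) 37} \cdot \frac{1}{45734}} = \frac{2859}{\frac{82759}{\left(13 + i \sqrt{6}\right) 37} \cdot \frac{1}{45734}} = \frac{2859}{\frac{82759}{481 + 37 i \sqrt{6}} \cdot \frac{1}{45734}} = \frac{2859}{\frac{82759}{45734} \frac{1}{481 + 37 i \sqrt{6}}} = 2859 \left(\frac{21998054}{82759} + \frac{1692158 i \sqrt{6}}{82759}\right) = \frac{62892436386}{82759} + \frac{4837879722 i \sqrt{6}}{82759}$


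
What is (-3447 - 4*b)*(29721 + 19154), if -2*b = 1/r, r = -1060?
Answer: -17858055025/106 ≈ -1.6847e+8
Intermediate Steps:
b = 1/2120 (b = -1/2/(-1060) = -1/2*(-1/1060) = 1/2120 ≈ 0.00047170)
(-3447 - 4*b)*(29721 + 19154) = (-3447 - 4*1/2120)*(29721 + 19154) = (-3447 - 1/530)*48875 = -1826911/530*48875 = -17858055025/106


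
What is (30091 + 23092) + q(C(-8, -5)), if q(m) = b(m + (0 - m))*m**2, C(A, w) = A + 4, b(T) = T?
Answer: 53183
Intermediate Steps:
C(A, w) = 4 + A
q(m) = 0 (q(m) = (m + (0 - m))*m**2 = (m - m)*m**2 = 0*m**2 = 0)
(30091 + 23092) + q(C(-8, -5)) = (30091 + 23092) + 0 = 53183 + 0 = 53183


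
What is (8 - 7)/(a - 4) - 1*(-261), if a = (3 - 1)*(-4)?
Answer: 3131/12 ≈ 260.92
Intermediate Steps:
a = -8 (a = 2*(-4) = -8)
(8 - 7)/(a - 4) - 1*(-261) = (8 - 7)/(-8 - 4) - 1*(-261) = 1/(-12) + 261 = -1/12*1 + 261 = -1/12 + 261 = 3131/12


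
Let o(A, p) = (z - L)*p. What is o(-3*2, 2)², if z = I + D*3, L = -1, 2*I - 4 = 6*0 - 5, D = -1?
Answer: 25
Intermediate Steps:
I = -½ (I = 2 + (6*0 - 5)/2 = 2 + (0 - 5)/2 = 2 + (½)*(-5) = 2 - 5/2 = -½ ≈ -0.50000)
z = -7/2 (z = -½ - 1*3 = -½ - 3 = -7/2 ≈ -3.5000)
o(A, p) = -5*p/2 (o(A, p) = (-7/2 - 1*(-1))*p = (-7/2 + 1)*p = -5*p/2)
o(-3*2, 2)² = (-5/2*2)² = (-5)² = 25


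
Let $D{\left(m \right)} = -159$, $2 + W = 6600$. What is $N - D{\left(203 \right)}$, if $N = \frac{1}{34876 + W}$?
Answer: $\frac{6594367}{41474} \approx 159.0$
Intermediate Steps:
$W = 6598$ ($W = -2 + 6600 = 6598$)
$N = \frac{1}{41474}$ ($N = \frac{1}{34876 + 6598} = \frac{1}{41474} \approx 2.4111 \cdot 10^{-5}$)
$N - D{\left(203 \right)} = \frac{1}{41474} - -159 = \frac{1}{41474} + 159 = \frac{6594367}{41474}$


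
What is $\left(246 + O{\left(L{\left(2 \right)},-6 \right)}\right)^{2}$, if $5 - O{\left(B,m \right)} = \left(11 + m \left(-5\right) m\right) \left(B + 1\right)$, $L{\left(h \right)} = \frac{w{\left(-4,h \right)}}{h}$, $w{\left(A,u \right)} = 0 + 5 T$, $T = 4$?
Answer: $4452100$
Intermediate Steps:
$w{\left(A,u \right)} = 20$ ($w{\left(A,u \right)} = 0 + 5 \cdot 4 = 0 + 20 = 20$)
$L{\left(h \right)} = \frac{20}{h}$
$O{\left(B,m \right)} = 5 - \left(1 + B\right) \left(11 - 5 m^{2}\right)$ ($O{\left(B,m \right)} = 5 - \left(11 + m \left(-5\right) m\right) \left(B + 1\right) = 5 - \left(11 + - 5 m m\right) \left(1 + B\right) = 5 - \left(11 - 5 m^{2}\right) \left(1 + B\right) = 5 - \left(1 + B\right) \left(11 - 5 m^{2}\right)$)
$\left(246 + O{\left(L{\left(2 \right)},-6 \right)}\right)^{2} = \left(246 - \left(6 - 180 - 5 \cdot \frac{20}{2} \left(-6\right)^{2} + 11 \cdot 20 \cdot \frac{1}{2}\right)\right)^{2} = \left(246 + \left(-6 - 11 \cdot 20 \cdot \frac{1}{2} + 5 \cdot 36 + 5 \cdot 20 \cdot \frac{1}{2} \cdot 36\right)\right)^{2} = \left(246 + \left(-6 - 110 + 180 + 5 \cdot 10 \cdot 36\right)\right)^{2} = \left(246 + \left(-6 - 110 + 180 + 1800\right)\right)^{2} = \left(246 + 1864\right)^{2} = 2110^{2} = 4452100$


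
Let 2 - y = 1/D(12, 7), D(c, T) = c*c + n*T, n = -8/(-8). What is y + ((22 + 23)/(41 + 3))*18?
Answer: 67777/3322 ≈ 20.402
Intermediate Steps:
n = 1 (n = -8*(-⅛) = 1)
D(c, T) = T + c² (D(c, T) = c*c + 1*T = c² + T = T + c²)
y = 301/151 (y = 2 - 1/(7 + 12²) = 2 - 1/(7 + 144) = 2 - 1/151 = 301/151 ≈ 1.9934)
y + ((22 + 23)/(41 + 3))*18 = 301/151 + ((22 + 23)/(41 + 3))*18 = 301/151 + (45/44)*18 = 301/151 + 405/22 = 67777/3322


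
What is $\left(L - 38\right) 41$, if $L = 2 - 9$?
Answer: $-1845$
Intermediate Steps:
$L = -7$
$\left(L - 38\right) 41 = \left(-7 - 38\right) 41 = \left(-45\right) 41 = -1845$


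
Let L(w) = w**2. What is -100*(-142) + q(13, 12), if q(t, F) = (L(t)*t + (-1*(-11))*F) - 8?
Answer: 16521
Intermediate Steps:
q(t, F) = -8 + t**3 + 11*F (q(t, F) = (t**2*t + (-1*(-11))*F) - 8 = (t**3 + 11*F) - 8 = -8 + t**3 + 11*F)
-100*(-142) + q(13, 12) = -100*(-142) + (-8 + 13**3 + 11*12) = 14200 + (-8 + 2197 + 132) = 14200 + 2321 = 16521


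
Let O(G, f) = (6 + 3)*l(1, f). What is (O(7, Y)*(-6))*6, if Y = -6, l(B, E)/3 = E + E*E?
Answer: -29160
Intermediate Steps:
l(B, E) = 3*E + 3*E² (l(B, E) = 3*(E + E*E) = 3*(E + E²) = 3*E + 3*E²)
O(G, f) = 27*f*(1 + f) (O(G, f) = (6 + 3)*(3*f*(1 + f)) = 9*(3*f*(1 + f)) = 27*f*(1 + f))
(O(7, Y)*(-6))*6 = ((27*(-6)*(1 - 6))*(-6))*6 = ((27*(-6)*(-5))*(-6))*6 = (810*(-6))*6 = -4860*6 = -29160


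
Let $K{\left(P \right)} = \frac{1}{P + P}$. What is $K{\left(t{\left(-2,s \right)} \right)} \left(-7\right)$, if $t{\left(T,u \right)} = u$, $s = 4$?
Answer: $- \frac{7}{8} \approx -0.875$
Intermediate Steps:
$K{\left(P \right)} = \frac{1}{2 P}$
$K{\left(t{\left(-2,s \right)} \right)} \left(-7\right) = \frac{1}{2 \cdot 4} \left(-7\right) = \frac{1}{2} \cdot \frac{1}{4} \left(-7\right) = \frac{1}{8} \left(-7\right) = - \frac{7}{8}$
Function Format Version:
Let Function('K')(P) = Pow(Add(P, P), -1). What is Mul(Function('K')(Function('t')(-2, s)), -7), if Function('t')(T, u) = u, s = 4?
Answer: Rational(-7, 8) ≈ -0.87500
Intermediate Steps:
Function('K')(P) = Mul(Rational(1, 2), Pow(P, -1)) (Function('K')(P) = Pow(Mul(2, P), -1) = Mul(Rational(1, 2), Pow(P, -1)))
Mul(Function('K')(Function('t')(-2, s)), -7) = Mul(Mul(Rational(1, 2), Pow(4, -1)), -7) = Mul(Mul(Rational(1, 2), Rational(1, 4)), -7) = Mul(Rational(1, 8), -7) = Rational(-7, 8)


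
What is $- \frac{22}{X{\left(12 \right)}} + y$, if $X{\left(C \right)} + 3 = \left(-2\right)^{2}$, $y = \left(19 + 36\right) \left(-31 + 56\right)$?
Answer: $1353$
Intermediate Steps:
$y = 1375$ ($y = 55 \cdot 25 = 1375$)
$X{\left(C \right)} = 1$ ($X{\left(C \right)} = -3 + \left(-2\right)^{2} = -3 + 4 = 1$)
$- \frac{22}{X{\left(12 \right)}} + y = - \frac{22}{1} + 1375 = \left(-22\right) 1 + 1375 = -22 + 1375 = 1353$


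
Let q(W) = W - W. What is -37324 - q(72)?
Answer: -37324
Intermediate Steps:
q(W) = 0
-37324 - q(72) = -37324 - 1*0 = -37324 + 0 = -37324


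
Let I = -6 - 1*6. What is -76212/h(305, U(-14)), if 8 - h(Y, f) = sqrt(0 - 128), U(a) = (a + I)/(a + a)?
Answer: -6351/2 - 6351*I*sqrt(2)/2 ≈ -3175.5 - 4490.8*I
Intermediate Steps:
I = -12 (I = -6 - 6 = -12)
U(a) = (-12 + a)/(2*a) (U(a) = (a - 12)/(a + a) = (-12 + a)/((2*a)) = (-12 + a)*(1/(2*a)) = (-12 + a)/(2*a))
h(Y, f) = 8 - 8*I*sqrt(2) (h(Y, f) = 8 - sqrt(0 - 128) = 8 - sqrt(-128) = 8 - 8*I*sqrt(2))
-76212/h(305, U(-14)) = -76212/(8 - 8*I*sqrt(2))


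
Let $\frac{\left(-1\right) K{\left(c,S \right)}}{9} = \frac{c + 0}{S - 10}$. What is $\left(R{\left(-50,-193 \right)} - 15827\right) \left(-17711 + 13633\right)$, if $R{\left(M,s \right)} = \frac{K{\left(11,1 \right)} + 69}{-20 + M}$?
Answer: $\frac{451830166}{7} \approx 6.4547 \cdot 10^{7}$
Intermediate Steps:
$K{\left(c,S \right)} = - \frac{9 c}{-10 + S}$ ($K{\left(c,S \right)} = - 9 \frac{c + 0}{S - 10} = - 9 \frac{c}{-10 + S} = - \frac{9 c}{-10 + S}$)
$R{\left(M,s \right)} = \frac{80}{-20 + M}$ ($R{\left(M,s \right)} = \frac{\left(-9\right) 11 \frac{1}{-10 + 1} + 69}{-20 + M} = \frac{\left(-9\right) 11 \frac{1}{-9} + 69}{-20 + M} = \frac{\left(-9\right) 11 \left(- \frac{1}{9}\right) + 69}{-20 + M} = \frac{11 + 69}{-20 + M} = \frac{80}{-20 + M}$)
$\left(R{\left(-50,-193 \right)} - 15827\right) \left(-17711 + 13633\right) = \left(\frac{80}{-20 - 50} - 15827\right) \left(-17711 + 13633\right) = \left(\frac{80}{-70} - 15827\right) \left(-4078\right) = \left(80 \left(- \frac{1}{70}\right) - 15827\right) \left(-4078\right) = \left(- \frac{8}{7} - 15827\right) \left(-4078\right) = \left(- \frac{110797}{7}\right) \left(-4078\right) = \frac{451830166}{7}$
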